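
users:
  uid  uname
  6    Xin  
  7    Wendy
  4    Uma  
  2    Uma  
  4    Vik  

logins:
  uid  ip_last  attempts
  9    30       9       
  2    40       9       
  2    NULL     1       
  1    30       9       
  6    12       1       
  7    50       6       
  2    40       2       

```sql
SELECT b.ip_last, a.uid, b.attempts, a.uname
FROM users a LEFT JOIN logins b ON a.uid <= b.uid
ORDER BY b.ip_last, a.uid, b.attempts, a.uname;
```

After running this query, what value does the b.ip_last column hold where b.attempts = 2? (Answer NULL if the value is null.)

40

LEFT JOIN keeps every row from `users`; unmatched rows get NULL for `logins`'s columns.
Matching on a.uid <= b.uid.
- a (uid=6) pairs with 3 row(s) of b.
- a (uid=7) pairs with 2 row(s) of b.
- a (uid=4) pairs with 3 row(s) of b.
- a (uid=2) pairs with 6 row(s) of b.
- a (uid=4) pairs with 3 row(s) of b.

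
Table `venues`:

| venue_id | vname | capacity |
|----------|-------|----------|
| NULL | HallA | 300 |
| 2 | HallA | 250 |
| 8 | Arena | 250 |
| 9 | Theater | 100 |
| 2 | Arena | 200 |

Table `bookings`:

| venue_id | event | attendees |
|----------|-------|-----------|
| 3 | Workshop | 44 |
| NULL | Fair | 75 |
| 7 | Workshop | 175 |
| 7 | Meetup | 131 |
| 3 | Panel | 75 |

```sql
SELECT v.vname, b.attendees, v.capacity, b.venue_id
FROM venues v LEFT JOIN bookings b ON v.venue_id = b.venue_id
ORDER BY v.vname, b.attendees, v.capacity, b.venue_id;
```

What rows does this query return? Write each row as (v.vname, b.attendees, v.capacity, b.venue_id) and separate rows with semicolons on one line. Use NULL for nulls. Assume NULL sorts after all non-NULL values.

(Arena, NULL, 200, NULL); (Arena, NULL, 250, NULL); (HallA, NULL, 250, NULL); (HallA, NULL, 300, NULL); (Theater, NULL, 100, NULL)

LEFT JOIN keeps every row from `venues`; unmatched rows get NULL for `bookings`'s columns.
Matching on v.venue_id = b.venue_id. A NULL in a compared column never satisfies the condition.
- v (venue_id=NULL) has no partner → padded with NULL.
- v (venue_id=2) has no partner → padded with NULL.
- v (venue_id=8) has no partner → padded with NULL.
- v (venue_id=9) has no partner → padded with NULL.
- v (venue_id=2) has no partner → padded with NULL.
After projecting and ordering:
v.vname | b.attendees | v.capacity | b.venue_id
Arena | NULL | 200 | NULL
Arena | NULL | 250 | NULL
HallA | NULL | 250 | NULL
HallA | NULL | 300 | NULL
Theater | NULL | 100 | NULL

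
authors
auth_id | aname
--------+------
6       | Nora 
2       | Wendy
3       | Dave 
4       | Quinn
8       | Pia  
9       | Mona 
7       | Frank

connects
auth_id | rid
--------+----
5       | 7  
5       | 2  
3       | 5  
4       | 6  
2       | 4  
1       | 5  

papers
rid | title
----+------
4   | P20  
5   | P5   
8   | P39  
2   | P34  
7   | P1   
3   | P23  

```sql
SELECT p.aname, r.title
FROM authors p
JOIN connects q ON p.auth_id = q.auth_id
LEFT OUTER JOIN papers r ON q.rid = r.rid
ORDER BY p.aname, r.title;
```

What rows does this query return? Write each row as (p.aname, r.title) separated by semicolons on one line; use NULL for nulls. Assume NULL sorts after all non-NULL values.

(Dave, P5); (Quinn, NULL); (Wendy, P20)

Evaluate left to right. First `authors p INNER JOIN connects q` on auth_id: 3 row(s).
Then LEFT JOIN `papers r` on rid: each of those 3 rows is kept; rows whose q.rid has no match in r get NULL for r's columns.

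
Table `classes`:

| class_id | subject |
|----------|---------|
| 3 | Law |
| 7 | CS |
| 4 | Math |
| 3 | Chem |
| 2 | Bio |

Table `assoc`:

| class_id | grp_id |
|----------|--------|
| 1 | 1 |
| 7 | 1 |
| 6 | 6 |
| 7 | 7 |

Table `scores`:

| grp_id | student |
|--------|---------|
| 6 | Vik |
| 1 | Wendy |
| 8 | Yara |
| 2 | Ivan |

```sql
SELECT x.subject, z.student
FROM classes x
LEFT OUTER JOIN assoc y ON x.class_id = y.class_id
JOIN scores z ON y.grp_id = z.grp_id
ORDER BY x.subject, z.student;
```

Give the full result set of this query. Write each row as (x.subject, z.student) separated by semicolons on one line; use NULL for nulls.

(CS, Wendy)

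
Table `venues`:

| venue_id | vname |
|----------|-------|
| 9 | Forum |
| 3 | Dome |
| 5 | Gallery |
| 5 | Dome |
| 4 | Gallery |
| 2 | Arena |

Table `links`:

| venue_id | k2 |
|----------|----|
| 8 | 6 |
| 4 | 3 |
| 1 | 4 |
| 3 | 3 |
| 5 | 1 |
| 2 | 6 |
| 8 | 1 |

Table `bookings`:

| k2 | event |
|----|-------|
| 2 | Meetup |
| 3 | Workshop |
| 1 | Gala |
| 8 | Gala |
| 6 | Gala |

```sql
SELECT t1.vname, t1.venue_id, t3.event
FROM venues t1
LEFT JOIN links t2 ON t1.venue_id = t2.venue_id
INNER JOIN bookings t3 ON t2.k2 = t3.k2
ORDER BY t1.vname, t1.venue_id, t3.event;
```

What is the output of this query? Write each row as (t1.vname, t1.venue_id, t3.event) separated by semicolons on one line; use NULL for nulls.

(Arena, 2, Gala); (Dome, 3, Workshop); (Dome, 5, Gala); (Gallery, 4, Workshop); (Gallery, 5, Gala)

Step 1 — t1 LEFT JOIN t2 on venue_id → 6 row(s).
Then INNER JOIN `bookings t3` on k2: keep only rows whose t2.k2 appears in t3.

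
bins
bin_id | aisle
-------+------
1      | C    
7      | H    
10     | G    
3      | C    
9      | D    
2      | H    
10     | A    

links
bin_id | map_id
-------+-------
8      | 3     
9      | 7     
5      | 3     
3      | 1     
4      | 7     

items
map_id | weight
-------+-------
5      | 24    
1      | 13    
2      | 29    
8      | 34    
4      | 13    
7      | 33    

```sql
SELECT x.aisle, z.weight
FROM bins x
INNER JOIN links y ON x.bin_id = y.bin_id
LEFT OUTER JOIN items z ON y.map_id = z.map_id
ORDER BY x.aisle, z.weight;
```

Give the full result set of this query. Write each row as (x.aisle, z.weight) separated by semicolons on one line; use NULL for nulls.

Evaluate left to right. First `bins x INNER JOIN links y` on bin_id: 2 row(s).
Then LEFT JOIN `items z` on map_id: each of those 2 rows is kept; rows whose y.map_id has no match in z get NULL for z's columns.

(C, 13); (D, 33)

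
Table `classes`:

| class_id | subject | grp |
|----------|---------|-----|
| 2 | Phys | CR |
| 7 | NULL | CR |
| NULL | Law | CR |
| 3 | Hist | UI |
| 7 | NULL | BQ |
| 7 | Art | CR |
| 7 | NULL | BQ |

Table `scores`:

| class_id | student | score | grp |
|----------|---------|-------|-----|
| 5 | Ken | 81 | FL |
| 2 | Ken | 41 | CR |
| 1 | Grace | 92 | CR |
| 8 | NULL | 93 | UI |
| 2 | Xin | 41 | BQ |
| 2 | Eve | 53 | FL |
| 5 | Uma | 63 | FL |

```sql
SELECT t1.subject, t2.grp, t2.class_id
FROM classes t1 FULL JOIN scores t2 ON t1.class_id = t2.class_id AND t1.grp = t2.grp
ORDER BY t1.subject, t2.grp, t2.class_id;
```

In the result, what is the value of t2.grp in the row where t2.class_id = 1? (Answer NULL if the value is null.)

CR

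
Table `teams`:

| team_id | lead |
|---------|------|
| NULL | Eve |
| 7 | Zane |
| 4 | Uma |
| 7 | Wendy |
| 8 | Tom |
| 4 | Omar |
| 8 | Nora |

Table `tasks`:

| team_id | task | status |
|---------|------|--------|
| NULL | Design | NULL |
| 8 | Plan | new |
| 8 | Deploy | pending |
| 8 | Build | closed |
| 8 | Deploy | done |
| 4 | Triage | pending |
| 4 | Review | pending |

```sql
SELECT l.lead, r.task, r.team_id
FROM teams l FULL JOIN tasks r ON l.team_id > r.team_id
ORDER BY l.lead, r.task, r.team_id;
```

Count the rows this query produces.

FULL OUTER JOIN keeps every row from both sides; unmatched rows get NULL for the other side's columns.
Matching on l.team_id > r.team_id. A NULL in a compared column never satisfies the condition.
Matched pairs: 8; unmatched l rows kept: 3; unmatched r rows kept: 5.
Total: 8 matched + 8 padded = 16 rows.

16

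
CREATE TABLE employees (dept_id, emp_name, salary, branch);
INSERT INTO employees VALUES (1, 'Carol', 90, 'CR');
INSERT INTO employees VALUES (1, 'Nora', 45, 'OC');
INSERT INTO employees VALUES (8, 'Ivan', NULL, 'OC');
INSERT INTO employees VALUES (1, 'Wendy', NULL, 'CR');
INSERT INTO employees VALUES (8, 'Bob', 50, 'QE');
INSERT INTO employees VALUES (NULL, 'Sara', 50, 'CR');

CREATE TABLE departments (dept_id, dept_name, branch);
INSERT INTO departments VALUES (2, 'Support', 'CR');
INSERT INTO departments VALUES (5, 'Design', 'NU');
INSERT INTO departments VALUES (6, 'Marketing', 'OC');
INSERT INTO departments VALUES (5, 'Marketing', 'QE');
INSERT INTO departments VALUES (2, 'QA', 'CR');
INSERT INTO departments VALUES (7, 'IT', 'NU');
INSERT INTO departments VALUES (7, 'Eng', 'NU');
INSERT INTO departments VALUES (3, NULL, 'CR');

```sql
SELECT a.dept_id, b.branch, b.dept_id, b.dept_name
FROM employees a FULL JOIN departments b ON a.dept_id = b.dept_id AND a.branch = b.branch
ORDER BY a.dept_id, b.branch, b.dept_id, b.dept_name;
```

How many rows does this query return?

14

FULL OUTER JOIN keeps every row from both sides; unmatched rows get NULL for the other side's columns.
Matching on a.dept_id = b.dept_id AND a.branch = b.branch. A NULL in a compared column never satisfies the condition.
- dept_id=1, branch=CR: no b row matches, row kept with b columns NULL.
- dept_id=1, branch=OC: no b row matches, row kept with b columns NULL.
- dept_id=8, branch=OC: no b row matches, row kept with b columns NULL.
- dept_id=1, branch=CR: no b row matches, row kept with b columns NULL.
- dept_id=8, branch=QE: no b row matches, row kept with b columns NULL.
- dept_id=NULL, branch=CR: no b row matches, row kept with b columns NULL.
- 8 row(s) from b found no a partner → padded with NULL.
Total: 0 matched + 14 padded = 14 rows.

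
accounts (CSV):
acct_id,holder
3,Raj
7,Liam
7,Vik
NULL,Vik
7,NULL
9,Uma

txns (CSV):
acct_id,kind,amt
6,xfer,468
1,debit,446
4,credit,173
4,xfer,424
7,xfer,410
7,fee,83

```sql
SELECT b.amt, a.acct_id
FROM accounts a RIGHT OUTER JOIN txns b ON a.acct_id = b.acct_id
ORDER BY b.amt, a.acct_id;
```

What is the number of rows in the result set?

RIGHT JOIN keeps every row from `txns`; unmatched rows get NULL for `accounts`'s columns.
Matching on a.acct_id = b.acct_id. A NULL in a compared column never satisfies the condition.
- a row (acct_id=3): no match.
- a row (acct_id=7): matches 2 b row(s) → 2 output row(s).
- a row (acct_id=7): matches 2 b row(s) → 2 output row(s).
- a row (acct_id=NULL): no match.
- a row (acct_id=7): matches 2 b row(s) → 2 output row(s).
- a row (acct_id=9): no match.
- 4 b row(s) had no a match → kept, a columns NULL.
Total: 6 matched + 4 padded = 10 rows.

10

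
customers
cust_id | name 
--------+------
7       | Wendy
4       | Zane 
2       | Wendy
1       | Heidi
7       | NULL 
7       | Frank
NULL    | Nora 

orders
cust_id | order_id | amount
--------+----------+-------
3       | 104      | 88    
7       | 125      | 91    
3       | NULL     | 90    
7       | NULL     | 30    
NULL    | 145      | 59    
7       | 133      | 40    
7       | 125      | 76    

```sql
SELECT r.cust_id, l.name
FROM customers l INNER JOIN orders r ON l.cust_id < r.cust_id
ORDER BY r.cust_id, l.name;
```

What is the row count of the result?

INNER JOIN keeps only pairs where the ON condition holds.
Matching on l.cust_id < r.cust_id. A NULL in a compared column never satisfies the condition.
- l (cust_id=7) has no partner → excluded.
- l (cust_id=4) pairs with 4 row(s) of r.
- l (cust_id=2) pairs with 6 row(s) of r.
- l (cust_id=1) pairs with 6 row(s) of r.
- l (cust_id=7) has no partner → excluded.
- l (cust_id=7) has no partner → excluded.
- l (cust_id=NULL) has no partner → excluded.
Total: 16 rows.

16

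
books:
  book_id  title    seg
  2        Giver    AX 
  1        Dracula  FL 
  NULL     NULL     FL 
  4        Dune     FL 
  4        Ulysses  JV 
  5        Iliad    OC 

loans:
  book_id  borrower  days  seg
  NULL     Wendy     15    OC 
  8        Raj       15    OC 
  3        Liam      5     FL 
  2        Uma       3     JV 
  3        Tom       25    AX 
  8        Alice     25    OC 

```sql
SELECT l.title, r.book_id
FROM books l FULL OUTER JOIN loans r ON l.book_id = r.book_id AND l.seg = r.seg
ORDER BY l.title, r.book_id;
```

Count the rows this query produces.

12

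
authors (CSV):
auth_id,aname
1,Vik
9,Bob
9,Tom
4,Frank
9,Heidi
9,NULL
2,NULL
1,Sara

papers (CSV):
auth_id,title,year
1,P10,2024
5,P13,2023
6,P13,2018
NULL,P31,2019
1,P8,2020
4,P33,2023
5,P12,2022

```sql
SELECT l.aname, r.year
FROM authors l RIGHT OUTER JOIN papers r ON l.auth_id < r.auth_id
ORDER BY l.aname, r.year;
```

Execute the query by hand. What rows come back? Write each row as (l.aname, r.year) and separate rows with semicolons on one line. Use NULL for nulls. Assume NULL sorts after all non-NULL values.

(Frank, 2018); (Frank, 2022); (Frank, 2023); (Sara, 2018); (Sara, 2022); (Sara, 2023); (Sara, 2023); (Vik, 2018); (Vik, 2022); (Vik, 2023); (Vik, 2023); (NULL, 2018); (NULL, 2019); (NULL, 2020); (NULL, 2022); (NULL, 2023); (NULL, 2023); (NULL, 2024)

RIGHT JOIN keeps every row from `papers`; unmatched rows get NULL for `authors`'s columns.
Matching on l.auth_id < r.auth_id. A NULL in a compared column never satisfies the condition.
Matched pairs: 15; unmatched r rows kept: 3.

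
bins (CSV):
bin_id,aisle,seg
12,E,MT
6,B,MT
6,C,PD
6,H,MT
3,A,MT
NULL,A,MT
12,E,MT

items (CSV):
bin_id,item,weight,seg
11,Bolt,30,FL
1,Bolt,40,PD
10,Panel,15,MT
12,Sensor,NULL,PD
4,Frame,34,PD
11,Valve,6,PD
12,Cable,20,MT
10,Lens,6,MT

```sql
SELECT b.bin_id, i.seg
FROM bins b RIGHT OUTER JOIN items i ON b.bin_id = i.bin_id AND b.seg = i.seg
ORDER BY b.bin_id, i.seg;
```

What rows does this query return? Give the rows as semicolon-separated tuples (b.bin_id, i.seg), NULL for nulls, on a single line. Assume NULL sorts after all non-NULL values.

(12, MT); (12, MT); (NULL, FL); (NULL, MT); (NULL, MT); (NULL, PD); (NULL, PD); (NULL, PD); (NULL, PD)

RIGHT JOIN keeps every row from `items`; unmatched rows get NULL for `bins`'s columns.
Matching on b.bin_id = i.bin_id AND b.seg = i.seg. A NULL in a compared column never satisfies the condition.
- bin_id=12, seg=MT: 1 matching i row(s), so 1 row(s) emitted.
- bin_id=6, seg=MT: no matching i row.
- bin_id=6, seg=PD: no matching i row.
- bin_id=6, seg=MT: no matching i row.
- bin_id=3, seg=MT: no matching i row.
- bin_id=NULL, seg=MT: no matching i row.
- bin_id=12, seg=MT: 1 matching i row(s), so 1 row(s) emitted.
- 7 row(s) from i found no b partner → padded with NULL.
After projecting and ordering:
b.bin_id | i.seg
12 | MT
12 | MT
NULL | FL
NULL | MT
NULL | MT
NULL | PD
NULL | PD
NULL | PD
NULL | PD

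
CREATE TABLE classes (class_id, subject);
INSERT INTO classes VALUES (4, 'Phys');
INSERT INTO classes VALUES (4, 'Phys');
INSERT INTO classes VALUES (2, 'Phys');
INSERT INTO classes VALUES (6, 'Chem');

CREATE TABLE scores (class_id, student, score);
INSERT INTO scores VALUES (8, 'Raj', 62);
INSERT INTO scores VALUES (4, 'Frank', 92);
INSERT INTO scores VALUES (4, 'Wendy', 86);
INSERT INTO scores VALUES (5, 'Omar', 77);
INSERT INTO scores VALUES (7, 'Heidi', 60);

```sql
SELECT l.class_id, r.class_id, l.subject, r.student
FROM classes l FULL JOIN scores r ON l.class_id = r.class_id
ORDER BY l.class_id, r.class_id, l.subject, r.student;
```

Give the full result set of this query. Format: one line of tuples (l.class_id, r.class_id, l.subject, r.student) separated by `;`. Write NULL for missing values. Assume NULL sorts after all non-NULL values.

FULL OUTER JOIN keeps every row from both sides; unmatched rows get NULL for the other side's columns.
Matching on l.class_id = r.class_id.
Matched pairs: 4; unmatched l rows kept: 2; unmatched r rows kept: 3.

(2, NULL, Phys, NULL); (4, 4, Phys, Frank); (4, 4, Phys, Frank); (4, 4, Phys, Wendy); (4, 4, Phys, Wendy); (6, NULL, Chem, NULL); (NULL, 5, NULL, Omar); (NULL, 7, NULL, Heidi); (NULL, 8, NULL, Raj)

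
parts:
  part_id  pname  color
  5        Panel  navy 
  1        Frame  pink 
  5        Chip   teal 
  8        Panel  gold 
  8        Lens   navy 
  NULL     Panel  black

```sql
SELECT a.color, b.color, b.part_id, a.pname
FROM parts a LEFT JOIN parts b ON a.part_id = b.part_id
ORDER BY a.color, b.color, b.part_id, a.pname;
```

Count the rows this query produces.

LEFT JOIN keeps every row from `parts a`; unmatched rows get NULL for `parts b`'s columns.
Matching on a.part_id = b.part_id. A NULL in a compared column never satisfies the condition.
Matched pairs: 9; unmatched a rows kept: 1.
Total: 9 matched + 1 padded = 10 rows.

10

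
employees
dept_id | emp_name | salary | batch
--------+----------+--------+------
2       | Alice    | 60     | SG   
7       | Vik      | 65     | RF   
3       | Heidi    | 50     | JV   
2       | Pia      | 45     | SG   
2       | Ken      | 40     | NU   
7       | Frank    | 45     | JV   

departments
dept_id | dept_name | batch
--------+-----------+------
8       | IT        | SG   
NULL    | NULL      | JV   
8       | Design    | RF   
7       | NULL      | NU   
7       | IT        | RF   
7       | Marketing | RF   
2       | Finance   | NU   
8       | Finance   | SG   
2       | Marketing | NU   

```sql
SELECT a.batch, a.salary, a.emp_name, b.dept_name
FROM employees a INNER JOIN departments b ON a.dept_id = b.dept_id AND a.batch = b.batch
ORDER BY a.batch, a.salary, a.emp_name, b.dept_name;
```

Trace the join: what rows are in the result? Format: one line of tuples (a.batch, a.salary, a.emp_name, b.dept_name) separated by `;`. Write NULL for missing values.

(NU, 40, Ken, Finance); (NU, 40, Ken, Marketing); (RF, 65, Vik, IT); (RF, 65, Vik, Marketing)

INNER JOIN keeps only pairs where the ON condition holds.
Matching on a.dept_id = b.dept_id AND a.batch = b.batch. A NULL in a compared column never satisfies the condition.
- dept_id=2, batch=SG: no matching b row, dropped.
- dept_id=7, batch=RF: 2 matching b row(s), so 2 row(s) emitted.
- dept_id=3, batch=JV: no matching b row, dropped.
- dept_id=2, batch=SG: no matching b row, dropped.
- dept_id=2, batch=NU: 2 matching b row(s), so 2 row(s) emitted.
- dept_id=7, batch=JV: no matching b row, dropped.
After projecting and ordering:
a.batch | a.salary | a.emp_name | b.dept_name
NU | 40 | Ken | Finance
NU | 40 | Ken | Marketing
RF | 65 | Vik | IT
RF | 65 | Vik | Marketing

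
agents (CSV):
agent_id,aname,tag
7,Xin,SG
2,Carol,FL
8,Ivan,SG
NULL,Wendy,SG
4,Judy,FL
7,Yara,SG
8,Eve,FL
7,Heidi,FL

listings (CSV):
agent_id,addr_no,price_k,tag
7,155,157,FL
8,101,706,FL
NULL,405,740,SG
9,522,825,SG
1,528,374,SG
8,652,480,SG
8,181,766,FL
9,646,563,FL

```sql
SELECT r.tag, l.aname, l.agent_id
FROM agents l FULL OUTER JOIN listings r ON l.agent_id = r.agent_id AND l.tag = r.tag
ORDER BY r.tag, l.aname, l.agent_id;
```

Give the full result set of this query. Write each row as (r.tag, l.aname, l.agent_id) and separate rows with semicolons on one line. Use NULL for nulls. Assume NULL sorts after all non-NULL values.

(FL, Eve, 8); (FL, Eve, 8); (FL, Heidi, 7); (FL, NULL, NULL); (SG, Ivan, 8); (SG, NULL, NULL); (SG, NULL, NULL); (SG, NULL, NULL); (NULL, Carol, 2); (NULL, Judy, 4); (NULL, Wendy, NULL); (NULL, Xin, 7); (NULL, Yara, 7)

FULL OUTER JOIN keeps every row from both sides; unmatched rows get NULL for the other side's columns.
Matching on l.agent_id = r.agent_id AND l.tag = r.tag. A NULL in a compared column never satisfies the condition.
- l row (agent_id=7, tag=SG): no match → kept, r columns NULL.
- l row (agent_id=2, tag=FL): no match → kept, r columns NULL.
- l row (agent_id=8, tag=SG): matches 1 r row(s) → 1 output row(s).
- l row (agent_id=NULL, tag=SG): no match → kept, r columns NULL.
- l row (agent_id=4, tag=FL): no match → kept, r columns NULL.
- l row (agent_id=7, tag=SG): no match → kept, r columns NULL.
- l row (agent_id=8, tag=FL): matches 2 r row(s) → 2 output row(s).
- l row (agent_id=7, tag=FL): matches 1 r row(s) → 1 output row(s).
- 4 row(s) from r found no l partner → padded with NULL.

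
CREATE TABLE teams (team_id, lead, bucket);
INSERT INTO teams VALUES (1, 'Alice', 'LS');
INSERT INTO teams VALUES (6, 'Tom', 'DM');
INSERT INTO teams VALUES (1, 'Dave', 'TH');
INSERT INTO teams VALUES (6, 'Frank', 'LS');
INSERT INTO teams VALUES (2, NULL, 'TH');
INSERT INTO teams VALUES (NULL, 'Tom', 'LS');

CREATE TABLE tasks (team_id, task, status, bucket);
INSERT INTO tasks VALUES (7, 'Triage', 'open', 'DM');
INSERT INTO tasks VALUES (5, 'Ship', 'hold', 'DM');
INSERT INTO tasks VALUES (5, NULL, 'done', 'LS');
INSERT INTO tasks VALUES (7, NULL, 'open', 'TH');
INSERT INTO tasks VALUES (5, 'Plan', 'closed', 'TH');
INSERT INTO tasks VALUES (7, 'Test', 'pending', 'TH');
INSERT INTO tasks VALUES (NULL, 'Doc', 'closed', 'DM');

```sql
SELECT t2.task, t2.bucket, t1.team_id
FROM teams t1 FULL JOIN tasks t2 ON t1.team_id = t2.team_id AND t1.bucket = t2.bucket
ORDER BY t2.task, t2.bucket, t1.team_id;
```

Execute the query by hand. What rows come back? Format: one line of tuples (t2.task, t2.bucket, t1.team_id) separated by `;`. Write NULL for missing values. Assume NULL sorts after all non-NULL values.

FULL OUTER JOIN keeps every row from both sides; unmatched rows get NULL for the other side's columns.
Matching on t1.team_id = t2.team_id AND t1.bucket = t2.bucket. A NULL in a compared column never satisfies the condition.
- team_id=1, bucket=LS: no t2 row matches, row kept with t2 columns NULL.
- team_id=6, bucket=DM: no t2 row matches, row kept with t2 columns NULL.
- team_id=1, bucket=TH: no t2 row matches, row kept with t2 columns NULL.
- team_id=6, bucket=LS: no t2 row matches, row kept with t2 columns NULL.
- team_id=2, bucket=TH: no t2 row matches, row kept with t2 columns NULL.
- team_id=NULL, bucket=LS: no t2 row matches, row kept with t2 columns NULL.
- 7 row(s) from t2 found no t1 partner → padded with NULL.

(Doc, DM, NULL); (Plan, TH, NULL); (Ship, DM, NULL); (Test, TH, NULL); (Triage, DM, NULL); (NULL, LS, NULL); (NULL, TH, NULL); (NULL, NULL, 1); (NULL, NULL, 1); (NULL, NULL, 2); (NULL, NULL, 6); (NULL, NULL, 6); (NULL, NULL, NULL)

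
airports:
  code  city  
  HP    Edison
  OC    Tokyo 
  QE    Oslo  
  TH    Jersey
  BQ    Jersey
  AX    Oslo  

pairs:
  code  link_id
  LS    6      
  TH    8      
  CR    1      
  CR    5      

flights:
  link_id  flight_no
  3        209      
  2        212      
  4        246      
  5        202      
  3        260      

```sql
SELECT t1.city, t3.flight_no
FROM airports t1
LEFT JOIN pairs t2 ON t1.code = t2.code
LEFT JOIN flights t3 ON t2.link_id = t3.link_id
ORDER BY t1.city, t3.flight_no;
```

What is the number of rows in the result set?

6

Step 1 — t1 LEFT JOIN t2 on code → 6 row(s).
Then LEFT JOIN `flights t3` on link_id: each of those 6 rows is kept; rows whose t2.link_id has no match in t3 get NULL for t3's columns.
Result: 6 row(s).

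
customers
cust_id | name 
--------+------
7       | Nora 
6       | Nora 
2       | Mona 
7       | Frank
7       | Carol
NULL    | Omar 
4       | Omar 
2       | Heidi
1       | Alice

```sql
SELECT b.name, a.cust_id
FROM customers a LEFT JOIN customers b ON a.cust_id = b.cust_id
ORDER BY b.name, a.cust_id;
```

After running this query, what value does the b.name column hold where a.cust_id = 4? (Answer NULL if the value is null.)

Omar

LEFT JOIN keeps every row from `customers a`; unmatched rows get NULL for `customers b`'s columns.
Matching on a.cust_id = b.cust_id. A NULL in a compared column never satisfies the condition.
- a (cust_id=7) pairs with 3 row(s) of b.
- a (cust_id=6) pairs with 1 row(s) of b.
- a (cust_id=2) pairs with 2 row(s) of b.
- a (cust_id=7) pairs with 3 row(s) of b.
- a (cust_id=7) pairs with 3 row(s) of b.
- a (cust_id=NULL) has no partner → padded with NULL.
- a (cust_id=4) pairs with 1 row(s) of b.
- a (cust_id=2) pairs with 2 row(s) of b.
- a (cust_id=1) pairs with 1 row(s) of b.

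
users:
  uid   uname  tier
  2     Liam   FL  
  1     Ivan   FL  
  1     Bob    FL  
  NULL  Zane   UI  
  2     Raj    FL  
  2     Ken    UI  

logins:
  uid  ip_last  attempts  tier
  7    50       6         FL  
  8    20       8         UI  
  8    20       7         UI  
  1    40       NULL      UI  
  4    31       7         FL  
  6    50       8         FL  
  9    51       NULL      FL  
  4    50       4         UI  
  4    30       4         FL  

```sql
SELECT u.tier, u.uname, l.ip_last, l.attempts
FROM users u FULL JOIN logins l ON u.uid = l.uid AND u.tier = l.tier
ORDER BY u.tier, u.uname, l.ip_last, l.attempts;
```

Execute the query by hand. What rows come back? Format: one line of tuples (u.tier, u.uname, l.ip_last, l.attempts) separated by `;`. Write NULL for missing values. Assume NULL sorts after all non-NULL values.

(FL, Bob, NULL, NULL); (FL, Ivan, NULL, NULL); (FL, Liam, NULL, NULL); (FL, Raj, NULL, NULL); (UI, Ken, NULL, NULL); (UI, Zane, NULL, NULL); (NULL, NULL, 20, 7); (NULL, NULL, 20, 8); (NULL, NULL, 30, 4); (NULL, NULL, 31, 7); (NULL, NULL, 40, NULL); (NULL, NULL, 50, 4); (NULL, NULL, 50, 6); (NULL, NULL, 50, 8); (NULL, NULL, 51, NULL)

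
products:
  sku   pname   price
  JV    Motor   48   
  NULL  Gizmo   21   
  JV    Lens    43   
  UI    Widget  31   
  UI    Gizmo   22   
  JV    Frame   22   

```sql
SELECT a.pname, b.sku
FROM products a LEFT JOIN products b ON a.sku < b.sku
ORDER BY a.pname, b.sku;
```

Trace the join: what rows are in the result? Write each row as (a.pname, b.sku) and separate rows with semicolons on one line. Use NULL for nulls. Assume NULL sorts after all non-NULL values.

(Frame, UI); (Frame, UI); (Gizmo, NULL); (Gizmo, NULL); (Lens, UI); (Lens, UI); (Motor, UI); (Motor, UI); (Widget, NULL)

LEFT JOIN keeps every row from `products a`; unmatched rows get NULL for `products b`'s columns.
Matching on a.sku < b.sku. A NULL in a compared column never satisfies the condition.
- sku=JV: 2 matching b row(s), so 2 row(s) emitted.
- sku=NULL: no b row matches, row kept with b columns NULL.
- sku=JV: 2 matching b row(s), so 2 row(s) emitted.
- sku=UI: no b row matches, row kept with b columns NULL.
- sku=UI: no b row matches, row kept with b columns NULL.
- sku=JV: 2 matching b row(s), so 2 row(s) emitted.
After projecting and ordering:
a.pname | b.sku
Frame | UI
Frame | UI
Gizmo | NULL
Gizmo | NULL
Lens | UI
Lens | UI
Motor | UI
Motor | UI
Widget | NULL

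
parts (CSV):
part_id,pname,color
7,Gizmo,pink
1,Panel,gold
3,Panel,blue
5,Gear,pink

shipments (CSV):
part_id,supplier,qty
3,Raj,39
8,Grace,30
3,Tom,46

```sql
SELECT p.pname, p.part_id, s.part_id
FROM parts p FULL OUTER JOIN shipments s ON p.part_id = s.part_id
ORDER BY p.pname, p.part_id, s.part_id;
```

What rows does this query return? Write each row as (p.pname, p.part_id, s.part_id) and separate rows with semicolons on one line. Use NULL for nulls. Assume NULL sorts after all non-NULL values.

FULL OUTER JOIN keeps every row from both sides; unmatched rows get NULL for the other side's columns.
Matching on p.part_id = s.part_id.
- part_id=7: no s row matches, row kept with s columns NULL.
- part_id=1: no s row matches, row kept with s columns NULL.
- part_id=3: 2 matching s row(s), so 2 row(s) emitted.
- part_id=5: no s row matches, row kept with s columns NULL.
- plus 1 unmatched s row(s), each kept with NULL p columns.
After projecting and ordering:
p.pname | p.part_id | s.part_id
Gear | 5 | NULL
Gizmo | 7 | NULL
Panel | 1 | NULL
Panel | 3 | 3
Panel | 3 | 3
NULL | NULL | 8

(Gear, 5, NULL); (Gizmo, 7, NULL); (Panel, 1, NULL); (Panel, 3, 3); (Panel, 3, 3); (NULL, NULL, 8)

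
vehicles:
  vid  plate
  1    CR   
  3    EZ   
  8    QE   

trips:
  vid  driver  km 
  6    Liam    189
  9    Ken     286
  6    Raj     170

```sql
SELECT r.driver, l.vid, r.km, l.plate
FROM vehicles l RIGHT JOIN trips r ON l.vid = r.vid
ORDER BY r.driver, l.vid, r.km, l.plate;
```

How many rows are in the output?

RIGHT JOIN keeps every row from `trips`; unmatched rows get NULL for `vehicles`'s columns.
Matching on l.vid = r.vid.
Matched pairs: 0; unmatched r rows kept: 3.
Total: 0 matched + 3 padded = 3 rows.

3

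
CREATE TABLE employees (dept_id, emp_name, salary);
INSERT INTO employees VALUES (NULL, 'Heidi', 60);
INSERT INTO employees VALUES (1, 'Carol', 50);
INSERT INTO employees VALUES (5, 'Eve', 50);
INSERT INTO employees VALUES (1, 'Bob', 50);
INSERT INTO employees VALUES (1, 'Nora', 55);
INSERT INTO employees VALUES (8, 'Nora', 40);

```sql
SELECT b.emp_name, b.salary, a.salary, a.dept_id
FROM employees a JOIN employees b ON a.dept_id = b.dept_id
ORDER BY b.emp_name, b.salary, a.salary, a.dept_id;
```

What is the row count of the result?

INNER JOIN keeps only pairs where the ON condition holds.
Matching on a.dept_id = b.dept_id. A NULL in a compared column never satisfies the condition.
Matched pairs: 11.
Total: 11 rows.

11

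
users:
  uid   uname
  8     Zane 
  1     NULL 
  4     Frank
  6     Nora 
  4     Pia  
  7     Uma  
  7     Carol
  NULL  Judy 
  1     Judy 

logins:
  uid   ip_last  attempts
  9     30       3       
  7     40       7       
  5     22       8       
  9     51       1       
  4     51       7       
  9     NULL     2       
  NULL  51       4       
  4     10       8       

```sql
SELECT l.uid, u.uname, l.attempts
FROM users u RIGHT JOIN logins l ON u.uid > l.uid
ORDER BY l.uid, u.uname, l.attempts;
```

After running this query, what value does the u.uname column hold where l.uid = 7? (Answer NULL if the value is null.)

RIGHT JOIN keeps every row from `logins`; unmatched rows get NULL for `users`'s columns.
Matching on u.uid > l.uid. A NULL in a compared column never satisfies the condition.
- u[0] uid=8 → 4 match(es) in l → 4 row(s).
- u[1] uid=1 → no match.
- u[2] uid=4 → no match.
- u[3] uid=6 → 3 match(es) in l → 3 row(s).
- u[4] uid=4 → no match.
- u[5] uid=7 → 3 match(es) in l → 3 row(s).
- u[6] uid=7 → 3 match(es) in l → 3 row(s).
- u[7] uid=NULL → no match.
- u[8] uid=1 → no match.
- 4 row(s) from l found no u partner → padded with NULL.

Zane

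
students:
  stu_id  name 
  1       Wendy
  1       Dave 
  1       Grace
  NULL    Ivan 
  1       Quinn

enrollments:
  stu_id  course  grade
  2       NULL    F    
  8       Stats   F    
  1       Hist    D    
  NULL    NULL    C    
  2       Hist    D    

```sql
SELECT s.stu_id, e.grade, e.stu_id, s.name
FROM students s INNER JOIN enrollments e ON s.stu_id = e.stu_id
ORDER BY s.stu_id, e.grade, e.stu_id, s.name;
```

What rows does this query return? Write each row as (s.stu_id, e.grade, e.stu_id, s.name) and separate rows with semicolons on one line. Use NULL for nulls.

INNER JOIN keeps only pairs where the ON condition holds.
Matching on s.stu_id = e.stu_id. A NULL in a compared column never satisfies the condition.
- s row (stu_id=1): matches 1 e row(s) → 1 output row(s).
- s row (stu_id=1): matches 1 e row(s) → 1 output row(s).
- s row (stu_id=1): matches 1 e row(s) → 1 output row(s).
- s row (stu_id=NULL): no match → dropped.
- s row (stu_id=1): matches 1 e row(s) → 1 output row(s).
After projecting and ordering:
s.stu_id | e.grade | e.stu_id | s.name
1 | D | 1 | Dave
1 | D | 1 | Grace
1 | D | 1 | Quinn
1 | D | 1 | Wendy

(1, D, 1, Dave); (1, D, 1, Grace); (1, D, 1, Quinn); (1, D, 1, Wendy)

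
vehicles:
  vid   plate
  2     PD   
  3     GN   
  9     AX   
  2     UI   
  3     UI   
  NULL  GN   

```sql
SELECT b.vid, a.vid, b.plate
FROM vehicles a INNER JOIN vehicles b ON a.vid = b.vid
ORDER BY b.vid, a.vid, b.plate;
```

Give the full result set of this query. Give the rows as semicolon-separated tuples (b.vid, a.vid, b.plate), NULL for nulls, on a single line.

(2, 2, PD); (2, 2, PD); (2, 2, UI); (2, 2, UI); (3, 3, GN); (3, 3, GN); (3, 3, UI); (3, 3, UI); (9, 9, AX)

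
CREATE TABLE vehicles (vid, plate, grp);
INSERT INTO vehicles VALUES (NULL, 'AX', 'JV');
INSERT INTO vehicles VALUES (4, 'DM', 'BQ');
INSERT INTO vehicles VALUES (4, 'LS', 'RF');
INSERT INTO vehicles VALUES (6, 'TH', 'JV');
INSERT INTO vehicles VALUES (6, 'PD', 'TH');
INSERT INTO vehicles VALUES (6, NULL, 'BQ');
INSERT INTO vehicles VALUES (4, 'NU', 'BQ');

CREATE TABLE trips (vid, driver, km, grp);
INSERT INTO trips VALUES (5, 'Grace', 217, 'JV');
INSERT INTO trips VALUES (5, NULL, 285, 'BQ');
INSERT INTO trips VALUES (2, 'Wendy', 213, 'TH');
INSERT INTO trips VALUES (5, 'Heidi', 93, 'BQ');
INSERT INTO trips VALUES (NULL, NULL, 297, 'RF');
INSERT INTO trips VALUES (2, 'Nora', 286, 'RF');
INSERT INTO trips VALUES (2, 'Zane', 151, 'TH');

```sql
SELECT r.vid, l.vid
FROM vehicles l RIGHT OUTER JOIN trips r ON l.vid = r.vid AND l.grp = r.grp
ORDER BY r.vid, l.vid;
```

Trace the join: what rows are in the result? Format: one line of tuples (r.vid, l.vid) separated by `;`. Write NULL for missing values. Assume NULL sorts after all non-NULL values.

(2, NULL); (2, NULL); (2, NULL); (5, NULL); (5, NULL); (5, NULL); (NULL, NULL)

RIGHT JOIN keeps every row from `trips`; unmatched rows get NULL for `vehicles`'s columns.
Matching on l.vid = r.vid AND l.grp = r.grp. A NULL in a compared column never satisfies the condition.
- l[0] vid=NULL, grp=JV → no match.
- l[1] vid=4, grp=BQ → no match.
- l[2] vid=4, grp=RF → no match.
- l[3] vid=6, grp=JV → no match.
- l[4] vid=6, grp=TH → no match.
- l[5] vid=6, grp=BQ → no match.
- l[6] vid=4, grp=BQ → no match.
- 7 r row(s) had no l match → kept, l columns NULL.
After projecting and ordering:
r.vid | l.vid
2 | NULL
2 | NULL
2 | NULL
5 | NULL
5 | NULL
5 | NULL
NULL | NULL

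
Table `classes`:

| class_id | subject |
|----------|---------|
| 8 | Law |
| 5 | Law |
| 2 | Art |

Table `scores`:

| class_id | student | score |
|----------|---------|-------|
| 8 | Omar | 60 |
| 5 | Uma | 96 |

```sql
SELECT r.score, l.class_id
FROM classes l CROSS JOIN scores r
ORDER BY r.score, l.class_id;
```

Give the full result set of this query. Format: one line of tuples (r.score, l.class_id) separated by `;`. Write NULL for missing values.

(60, 2); (60, 5); (60, 8); (96, 2); (96, 5); (96, 8)

CROSS JOIN pairs every row of `classes` with every row of `scores`: 3 × 2 = 6 rows.
After projecting and ordering:
r.score | l.class_id
60 | 2
60 | 5
60 | 8
96 | 2
96 | 5
96 | 8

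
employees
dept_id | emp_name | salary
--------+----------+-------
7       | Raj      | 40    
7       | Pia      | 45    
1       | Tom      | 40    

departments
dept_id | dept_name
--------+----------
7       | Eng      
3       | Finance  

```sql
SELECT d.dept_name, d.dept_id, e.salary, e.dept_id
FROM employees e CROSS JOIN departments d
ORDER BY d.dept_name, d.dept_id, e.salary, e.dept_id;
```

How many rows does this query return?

6

CROSS JOIN pairs every row of `employees` with every row of `departments`: 3 × 2 = 6 rows.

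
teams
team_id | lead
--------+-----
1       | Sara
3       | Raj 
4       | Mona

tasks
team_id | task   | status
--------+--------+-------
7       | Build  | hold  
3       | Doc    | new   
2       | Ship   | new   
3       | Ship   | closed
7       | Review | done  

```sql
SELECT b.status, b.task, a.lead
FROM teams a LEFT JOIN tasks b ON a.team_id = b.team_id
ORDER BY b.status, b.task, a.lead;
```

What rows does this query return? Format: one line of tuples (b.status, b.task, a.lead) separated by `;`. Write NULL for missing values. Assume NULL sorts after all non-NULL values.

LEFT JOIN keeps every row from `teams`; unmatched rows get NULL for `tasks`'s columns.
Matching on a.team_id = b.team_id.
Matched pairs: 2; unmatched a rows kept: 2.

(closed, Ship, Raj); (new, Doc, Raj); (NULL, NULL, Mona); (NULL, NULL, Sara)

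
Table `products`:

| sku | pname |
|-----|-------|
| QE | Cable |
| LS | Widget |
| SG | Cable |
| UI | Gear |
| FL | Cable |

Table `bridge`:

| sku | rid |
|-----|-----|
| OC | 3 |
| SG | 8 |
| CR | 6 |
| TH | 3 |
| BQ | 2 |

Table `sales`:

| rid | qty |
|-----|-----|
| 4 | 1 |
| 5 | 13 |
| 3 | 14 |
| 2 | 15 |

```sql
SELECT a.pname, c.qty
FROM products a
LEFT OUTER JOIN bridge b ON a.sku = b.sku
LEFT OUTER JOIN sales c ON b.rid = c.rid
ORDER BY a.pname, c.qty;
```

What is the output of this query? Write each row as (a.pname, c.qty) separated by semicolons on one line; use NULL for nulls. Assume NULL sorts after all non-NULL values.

(Cable, NULL); (Cable, NULL); (Cable, NULL); (Gear, NULL); (Widget, NULL)

Joins associate left-to-right: products LEFT JOIN bridge on sku gives 5 intermediate row(s).
Then LEFT JOIN `sales c` on rid: each of those 5 rows is kept; rows whose b.rid has no match in c get NULL for c's columns.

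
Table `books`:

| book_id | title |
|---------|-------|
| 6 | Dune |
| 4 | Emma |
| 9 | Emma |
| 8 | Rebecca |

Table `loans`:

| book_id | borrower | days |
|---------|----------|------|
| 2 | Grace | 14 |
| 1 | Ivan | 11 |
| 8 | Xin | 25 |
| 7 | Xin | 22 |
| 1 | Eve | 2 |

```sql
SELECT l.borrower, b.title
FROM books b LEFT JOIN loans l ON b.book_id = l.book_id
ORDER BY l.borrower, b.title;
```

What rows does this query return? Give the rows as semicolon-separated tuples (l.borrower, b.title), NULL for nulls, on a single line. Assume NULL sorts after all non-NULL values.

(Xin, Rebecca); (NULL, Dune); (NULL, Emma); (NULL, Emma)

LEFT JOIN keeps every row from `books`; unmatched rows get NULL for `loans`'s columns.
Matching on b.book_id = l.book_id.
- b row (book_id=6): no match → kept, l columns NULL.
- b row (book_id=4): no match → kept, l columns NULL.
- b row (book_id=9): no match → kept, l columns NULL.
- b row (book_id=8): matches 1 l row(s) → 1 output row(s).
After projecting and ordering:
l.borrower | b.title
Xin | Rebecca
NULL | Dune
NULL | Emma
NULL | Emma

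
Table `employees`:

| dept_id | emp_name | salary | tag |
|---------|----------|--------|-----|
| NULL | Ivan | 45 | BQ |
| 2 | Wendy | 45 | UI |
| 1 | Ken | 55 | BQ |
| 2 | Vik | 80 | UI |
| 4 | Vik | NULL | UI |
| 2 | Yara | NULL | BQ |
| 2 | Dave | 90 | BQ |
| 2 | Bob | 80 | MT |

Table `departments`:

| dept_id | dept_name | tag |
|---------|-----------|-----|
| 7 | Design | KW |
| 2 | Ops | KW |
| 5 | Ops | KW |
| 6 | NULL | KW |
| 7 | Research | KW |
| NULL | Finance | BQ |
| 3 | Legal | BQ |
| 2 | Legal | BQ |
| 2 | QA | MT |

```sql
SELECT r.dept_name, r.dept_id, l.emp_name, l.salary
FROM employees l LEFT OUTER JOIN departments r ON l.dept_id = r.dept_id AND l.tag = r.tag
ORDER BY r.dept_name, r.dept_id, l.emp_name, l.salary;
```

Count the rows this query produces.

LEFT JOIN keeps every row from `employees`; unmatched rows get NULL for `departments`'s columns.
Matching on l.dept_id = r.dept_id AND l.tag = r.tag. A NULL in a compared column never satisfies the condition.
- l row (dept_id=NULL, tag=BQ): no match → kept, r columns NULL.
- l row (dept_id=2, tag=UI): no match → kept, r columns NULL.
- l row (dept_id=1, tag=BQ): no match → kept, r columns NULL.
- l row (dept_id=2, tag=UI): no match → kept, r columns NULL.
- l row (dept_id=4, tag=UI): no match → kept, r columns NULL.
- l row (dept_id=2, tag=BQ): matches 1 r row(s) → 1 output row(s).
- l row (dept_id=2, tag=BQ): matches 1 r row(s) → 1 output row(s).
- l row (dept_id=2, tag=MT): matches 1 r row(s) → 1 output row(s).
Total: 3 matched + 5 padded = 8 rows.

8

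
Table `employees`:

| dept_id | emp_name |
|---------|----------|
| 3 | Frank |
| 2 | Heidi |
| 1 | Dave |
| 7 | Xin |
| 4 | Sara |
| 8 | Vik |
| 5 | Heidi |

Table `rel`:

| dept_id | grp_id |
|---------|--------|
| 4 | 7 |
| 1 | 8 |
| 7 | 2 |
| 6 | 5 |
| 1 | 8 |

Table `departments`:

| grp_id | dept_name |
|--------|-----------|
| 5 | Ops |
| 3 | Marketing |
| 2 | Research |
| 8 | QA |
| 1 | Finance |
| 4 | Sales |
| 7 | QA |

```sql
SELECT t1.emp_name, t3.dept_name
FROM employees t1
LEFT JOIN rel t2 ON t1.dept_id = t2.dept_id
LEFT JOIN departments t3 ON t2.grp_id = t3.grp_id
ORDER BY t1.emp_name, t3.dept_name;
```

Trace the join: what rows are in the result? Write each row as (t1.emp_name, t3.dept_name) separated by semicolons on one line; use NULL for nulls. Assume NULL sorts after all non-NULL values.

Step 1 — t1 LEFT JOIN t2 on dept_id → 8 row(s).
Then LEFT JOIN `departments t3` on grp_id: each of those 8 rows is kept; rows whose t2.grp_id has no match in t3 get NULL for t3's columns.

(Dave, QA); (Dave, QA); (Frank, NULL); (Heidi, NULL); (Heidi, NULL); (Sara, QA); (Vik, NULL); (Xin, Research)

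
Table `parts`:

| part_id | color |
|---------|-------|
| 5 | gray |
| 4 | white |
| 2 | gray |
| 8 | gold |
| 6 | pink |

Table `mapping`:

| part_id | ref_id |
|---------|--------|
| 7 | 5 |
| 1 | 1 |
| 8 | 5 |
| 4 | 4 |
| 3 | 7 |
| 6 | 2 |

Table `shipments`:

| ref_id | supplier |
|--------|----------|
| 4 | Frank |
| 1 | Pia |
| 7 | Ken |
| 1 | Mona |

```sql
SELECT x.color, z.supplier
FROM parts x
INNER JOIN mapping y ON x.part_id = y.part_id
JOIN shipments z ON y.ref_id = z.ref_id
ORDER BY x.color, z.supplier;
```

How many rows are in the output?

1

Evaluate left to right. First `parts x INNER JOIN mapping y` on part_id: 3 row(s).
Then INNER JOIN `shipments z` on ref_id: keep only rows whose y.ref_id appears in z.
Result: 1 row(s).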